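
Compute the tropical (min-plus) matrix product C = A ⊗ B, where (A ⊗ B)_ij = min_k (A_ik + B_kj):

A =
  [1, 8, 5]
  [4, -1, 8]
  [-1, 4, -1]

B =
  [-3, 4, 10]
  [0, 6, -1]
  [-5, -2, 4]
A ⊗ B =
  [-2, 3, 7]
  [-1, 5, -2]
  [-6, -3, 3]

Apply the min-plus product entry-by-entry:
  C[0][0] = min over k of (A[0][0] + B[0][0] = 1 + -3 = -2, A[0][1] + B[1][0] = 8 + 0 = 8, A[0][2] + B[2][0] = 5 + -5 = 0) = -2 (attained at k = 0)
  C[0][1] = min over k of (A[0][0] + B[0][1] = 1 + 4 = 5, A[0][1] + B[1][1] = 8 + 6 = 14, A[0][2] + B[2][1] = 5 + -2 = 3) = 3 (attained at k = 2)
  C[0][2] = min over k of (A[0][0] + B[0][2] = 1 + 10 = 11, A[0][1] + B[1][2] = 8 + -1 = 7, A[0][2] + B[2][2] = 5 + 4 = 9) = 7 (attained at k = 1)
  C[1][0] = min over k of (A[1][0] + B[0][0] = 4 + -3 = 1, A[1][1] + B[1][0] = -1 + 0 = -1, A[1][2] + B[2][0] = 8 + -5 = 3) = -1 (attained at k = 1)
  C[1][1] = min over k of (A[1][0] + B[0][1] = 4 + 4 = 8, A[1][1] + B[1][1] = -1 + 6 = 5, A[1][2] + B[2][1] = 8 + -2 = 6) = 5 (attained at k = 1)
  C[1][2] = min over k of (A[1][0] + B[0][2] = 4 + 10 = 14, A[1][1] + B[1][2] = -1 + -1 = -2, A[1][2] + B[2][2] = 8 + 4 = 12) = -2 (attained at k = 1)
  C[2][0] = min over k of (A[2][0] + B[0][0] = -1 + -3 = -4, A[2][1] + B[1][0] = 4 + 0 = 4, A[2][2] + B[2][0] = -1 + -5 = -6) = -6 (attained at k = 2)
  C[2][1] = min over k of (A[2][0] + B[0][1] = -1 + 4 = 3, A[2][1] + B[1][1] = 4 + 6 = 10, A[2][2] + B[2][1] = -1 + -2 = -3) = -3 (attained at k = 2)
  C[2][2] = min over k of (A[2][0] + B[0][2] = -1 + 10 = 9, A[2][1] + B[1][2] = 4 + -1 = 3, A[2][2] + B[2][2] = -1 + 4 = 3) = 3 (attained at k = 1)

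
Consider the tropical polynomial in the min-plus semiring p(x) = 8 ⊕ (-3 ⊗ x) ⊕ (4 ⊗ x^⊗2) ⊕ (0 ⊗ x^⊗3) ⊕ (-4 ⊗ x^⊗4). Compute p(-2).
p(-2) = -12

A tropical monomial a ⊗ x^⊗i evaluates to a + i · x. Evaluating each term at x = -2:
  Term 0 contributes 8 + 0 · -2 = 8
  Term 1 contributes -3 + 1 · -2 = -5
  Term 2 contributes 4 + 2 · -2 = 0
  Term 3 contributes 0 + 3 · -2 = -6
  Term 4 contributes -4 + 4 · -2 = -12
p(-2) = ⊕ of these = min[8, -5, 0, -6, -12] = -12.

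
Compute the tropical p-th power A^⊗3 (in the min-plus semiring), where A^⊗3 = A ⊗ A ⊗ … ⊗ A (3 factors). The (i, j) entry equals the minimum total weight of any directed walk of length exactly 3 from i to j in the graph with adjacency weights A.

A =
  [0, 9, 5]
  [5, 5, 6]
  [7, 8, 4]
A^⊗3 =
  [0, 9, 5]
  [5, 14, 10]
  [7, 16, 12]

Each entry (A^⊗3)_ij equals the minimum over all length-3 walks i = v_0 → v_1 → … → v_3 = j of Σ_t A[v_t][v_{t+1}]. For example, for (i, j) = (0, 2) we minimise over 9 possible intermediate vertex sequences; the minimum is 5, attained along the walk 0 → 0 → 0 → 2.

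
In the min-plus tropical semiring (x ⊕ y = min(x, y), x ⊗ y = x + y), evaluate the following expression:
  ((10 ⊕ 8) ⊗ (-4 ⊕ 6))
((10 ⊕ 8) ⊗ (-4 ⊕ 6)) = 4

Expand innermost to outermost. Recall ⊕ takes the minimum of its arguments and ⊗ takes their sum. Working out the expression ((10 ⊕ 8) ⊗ (-4 ⊕ 6)) gives 4.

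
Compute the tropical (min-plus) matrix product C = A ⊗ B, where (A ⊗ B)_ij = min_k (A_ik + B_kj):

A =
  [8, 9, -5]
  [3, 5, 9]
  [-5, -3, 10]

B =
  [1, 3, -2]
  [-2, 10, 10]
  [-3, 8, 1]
A ⊗ B =
  [-8, 3, -4]
  [3, 6, 1]
  [-5, -2, -7]

Apply the min-plus product entry-by-entry:
  C[0][0] = min over k of (A[0][0] + B[0][0] = 8 + 1 = 9, A[0][1] + B[1][0] = 9 + -2 = 7, A[0][2] + B[2][0] = -5 + -3 = -8) = -8 (attained at k = 2)
  C[0][1] = min over k of (A[0][0] + B[0][1] = 8 + 3 = 11, A[0][1] + B[1][1] = 9 + 10 = 19, A[0][2] + B[2][1] = -5 + 8 = 3) = 3 (attained at k = 2)
  C[0][2] = min over k of (A[0][0] + B[0][2] = 8 + -2 = 6, A[0][1] + B[1][2] = 9 + 10 = 19, A[0][2] + B[2][2] = -5 + 1 = -4) = -4 (attained at k = 2)
  C[1][0] = min over k of (A[1][0] + B[0][0] = 3 + 1 = 4, A[1][1] + B[1][0] = 5 + -2 = 3, A[1][2] + B[2][0] = 9 + -3 = 6) = 3 (attained at k = 1)
  C[1][1] = min over k of (A[1][0] + B[0][1] = 3 + 3 = 6, A[1][1] + B[1][1] = 5 + 10 = 15, A[1][2] + B[2][1] = 9 + 8 = 17) = 6 (attained at k = 0)
  C[1][2] = min over k of (A[1][0] + B[0][2] = 3 + -2 = 1, A[1][1] + B[1][2] = 5 + 10 = 15, A[1][2] + B[2][2] = 9 + 1 = 10) = 1 (attained at k = 0)
  C[2][0] = min over k of (A[2][0] + B[0][0] = -5 + 1 = -4, A[2][1] + B[1][0] = -3 + -2 = -5, A[2][2] + B[2][0] = 10 + -3 = 7) = -5 (attained at k = 1)
  C[2][1] = min over k of (A[2][0] + B[0][1] = -5 + 3 = -2, A[2][1] + B[1][1] = -3 + 10 = 7, A[2][2] + B[2][1] = 10 + 8 = 18) = -2 (attained at k = 0)
  C[2][2] = min over k of (A[2][0] + B[0][2] = -5 + -2 = -7, A[2][1] + B[1][2] = -3 + 10 = 7, A[2][2] + B[2][2] = 10 + 1 = 11) = -7 (attained at k = 0)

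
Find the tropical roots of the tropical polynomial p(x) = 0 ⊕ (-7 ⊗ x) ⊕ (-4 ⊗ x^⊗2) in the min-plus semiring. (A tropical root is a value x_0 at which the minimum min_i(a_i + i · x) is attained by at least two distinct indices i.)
Roots: {-3, 7}

Each tropical root is a break point of the lower envelope of the lines y = a_i + i · x (there are 3 lines, with slopes 0, 1, ..., 2). Only the lines that attain the minimum somewhere contribute to roots; other lines are dominated. Here the surviving (envelope) indices are i = 2, i = 1, i = 0.
Intersections between consecutive envelope lines give the roots: for adjacent envelope indices i < j the intersection is x = (a_i − a_j) / (j − i). Reading off the sorted break points: {-3, 7}.
Verification: at each break x_0, at least two indices attain the minimum of min_i(a_i + i · x_0).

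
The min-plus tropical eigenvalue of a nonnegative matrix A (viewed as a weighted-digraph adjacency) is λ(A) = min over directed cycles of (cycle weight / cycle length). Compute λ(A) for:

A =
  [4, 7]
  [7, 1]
λ(A) = 1

Enumerate directed cycles and compute their means (weight / length). Sample:
  cycle 0 → 0: weight = 4, length = 1, mean = 4/1 ≈ 4.000
  cycle 1 → 1: weight = 1, length = 1, mean = 1/1 ≈ 1.000
  cycle 0 → 1 → 0: weight = 14, length = 2, mean = 14/2 ≈ 7.000
  cycle 1 → 0 → 1: weight = 14, length = 2, mean = 14/2 ≈ 7.000
Minimum mean = 1.000, attained e.g. along the cycle 1 → 1 with weight 1 and length 1. So λ(A) = 1/1 = 1.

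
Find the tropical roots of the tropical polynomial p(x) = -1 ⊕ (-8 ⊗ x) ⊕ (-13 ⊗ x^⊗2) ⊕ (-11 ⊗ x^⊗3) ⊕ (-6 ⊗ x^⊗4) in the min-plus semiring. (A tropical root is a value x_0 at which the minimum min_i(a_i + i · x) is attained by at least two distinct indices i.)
Roots: {-5, -2, 5, 7}

Each tropical root is a break point of the lower envelope of the lines y = a_i + i · x (there are 5 lines, with slopes 0, 1, ..., 4). Only the lines that attain the minimum somewhere contribute to roots; other lines are dominated. Here the surviving (envelope) indices are i = 4, i = 3, i = 2, i = 1, i = 0.
Intersections between consecutive envelope lines give the roots: for adjacent envelope indices i < j the intersection is x = (a_i − a_j) / (j − i). Reading off the sorted break points: {-5, -2, 5, 7}.
Verification: at each break x_0, at least two indices attain the minimum of min_i(a_i + i · x_0).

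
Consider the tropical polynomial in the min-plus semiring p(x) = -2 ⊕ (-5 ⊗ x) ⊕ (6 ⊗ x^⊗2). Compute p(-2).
p(-2) = -7

A tropical monomial a ⊗ x^⊗i evaluates to a + i · x. Evaluating each term at x = -2:
  Term 0 contributes -2 + 0 · -2 = -2
  Term 1 contributes -5 + 1 · -2 = -7
  Term 2 contributes 6 + 2 · -2 = 2
p(-2) = ⊕ of these = min[-2, -7, 2] = -7.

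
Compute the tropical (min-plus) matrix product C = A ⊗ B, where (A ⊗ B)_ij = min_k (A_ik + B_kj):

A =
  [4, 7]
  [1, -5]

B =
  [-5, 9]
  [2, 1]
A ⊗ B =
  [-1, 8]
  [-4, -4]

Apply the min-plus product entry-by-entry:
  C[0][0] = min over k of (A[0][0] + B[0][0] = 4 + -5 = -1, A[0][1] + B[1][0] = 7 + 2 = 9) = -1 (attained at k = 0)
  C[0][1] = min over k of (A[0][0] + B[0][1] = 4 + 9 = 13, A[0][1] + B[1][1] = 7 + 1 = 8) = 8 (attained at k = 1)
  C[1][0] = min over k of (A[1][0] + B[0][0] = 1 + -5 = -4, A[1][1] + B[1][0] = -5 + 2 = -3) = -4 (attained at k = 0)
  C[1][1] = min over k of (A[1][0] + B[0][1] = 1 + 9 = 10, A[1][1] + B[1][1] = -5 + 1 = -4) = -4 (attained at k = 1)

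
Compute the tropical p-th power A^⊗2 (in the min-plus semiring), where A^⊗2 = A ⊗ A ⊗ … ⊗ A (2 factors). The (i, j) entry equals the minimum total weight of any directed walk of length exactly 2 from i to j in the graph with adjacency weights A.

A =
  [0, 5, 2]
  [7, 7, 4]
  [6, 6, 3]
A^⊗2 =
  [0, 5, 2]
  [7, 10, 7]
  [6, 9, 6]

Each entry (A^⊗2)_ij equals the minimum over all length-2 walks i = v_0 → v_1 → … → v_2 = j of Σ_t A[v_t][v_{t+1}]. For example, for (i, j) = (0, 2) we minimise over 3 possible intermediate vertex sequences; the minimum is 2, attained along the walk 0 → 0 → 2.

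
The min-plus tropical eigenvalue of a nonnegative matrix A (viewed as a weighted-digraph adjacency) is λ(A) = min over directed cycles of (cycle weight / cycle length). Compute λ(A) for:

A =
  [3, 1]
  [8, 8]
λ(A) = 3

Enumerate directed cycles and compute their means (weight / length). Sample:
  cycle 0 → 0: weight = 3, length = 1, mean = 3/1 ≈ 3.000
  cycle 1 → 1: weight = 8, length = 1, mean = 8/1 ≈ 8.000
  cycle 0 → 1 → 0: weight = 9, length = 2, mean = 9/2 ≈ 4.500
  cycle 1 → 0 → 1: weight = 9, length = 2, mean = 9/2 ≈ 4.500
Minimum mean = 3.000, attained e.g. along the cycle 0 → 0 with weight 3 and length 1. So λ(A) = 3/1 = 3.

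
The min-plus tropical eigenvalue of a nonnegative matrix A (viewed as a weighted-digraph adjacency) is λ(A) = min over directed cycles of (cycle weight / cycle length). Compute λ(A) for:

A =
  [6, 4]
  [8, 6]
λ(A) = 6

Enumerate directed cycles and compute their means (weight / length). Sample:
  cycle 0 → 0: weight = 6, length = 1, mean = 6/1 ≈ 6.000
  cycle 1 → 1: weight = 6, length = 1, mean = 6/1 ≈ 6.000
  cycle 0 → 1 → 0: weight = 12, length = 2, mean = 12/2 ≈ 6.000
  cycle 1 → 0 → 1: weight = 12, length = 2, mean = 12/2 ≈ 6.000
Minimum mean = 6.000, attained e.g. along the cycle 0 → 0 with weight 6 and length 1. So λ(A) = 6/1 = 6.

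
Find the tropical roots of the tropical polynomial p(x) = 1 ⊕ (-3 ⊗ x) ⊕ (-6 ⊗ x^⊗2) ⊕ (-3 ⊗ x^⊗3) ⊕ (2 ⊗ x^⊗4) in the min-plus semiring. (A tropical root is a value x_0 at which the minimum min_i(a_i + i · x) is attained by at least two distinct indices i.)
Roots: {-5, -3, 3, 4}

Each tropical root is a break point of the lower envelope of the lines y = a_i + i · x (there are 5 lines, with slopes 0, 1, ..., 4). Only the lines that attain the minimum somewhere contribute to roots; other lines are dominated. Here the surviving (envelope) indices are i = 4, i = 3, i = 2, i = 1, i = 0.
Intersections between consecutive envelope lines give the roots: for adjacent envelope indices i < j the intersection is x = (a_i − a_j) / (j − i). Reading off the sorted break points: {-5, -3, 3, 4}.
Verification: at each break x_0, at least two indices attain the minimum of min_i(a_i + i · x_0).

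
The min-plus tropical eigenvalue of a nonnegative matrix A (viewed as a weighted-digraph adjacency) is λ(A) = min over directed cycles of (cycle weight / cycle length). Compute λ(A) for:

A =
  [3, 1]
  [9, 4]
λ(A) = 3

Enumerate directed cycles and compute their means (weight / length). Sample:
  cycle 0 → 0: weight = 3, length = 1, mean = 3/1 ≈ 3.000
  cycle 1 → 1: weight = 4, length = 1, mean = 4/1 ≈ 4.000
  cycle 0 → 1 → 0: weight = 10, length = 2, mean = 10/2 ≈ 5.000
  cycle 1 → 0 → 1: weight = 10, length = 2, mean = 10/2 ≈ 5.000
Minimum mean = 3.000, attained e.g. along the cycle 0 → 0 with weight 3 and length 1. So λ(A) = 3/1 = 3.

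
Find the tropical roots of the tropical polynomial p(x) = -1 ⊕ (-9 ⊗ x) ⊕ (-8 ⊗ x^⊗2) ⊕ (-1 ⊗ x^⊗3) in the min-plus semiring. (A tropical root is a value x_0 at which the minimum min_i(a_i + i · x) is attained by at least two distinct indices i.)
Roots: {-7, -1, 8}

Each tropical root is a break point of the lower envelope of the lines y = a_i + i · x (there are 4 lines, with slopes 0, 1, ..., 3). Only the lines that attain the minimum somewhere contribute to roots; other lines are dominated. Here the surviving (envelope) indices are i = 3, i = 2, i = 1, i = 0.
Intersections between consecutive envelope lines give the roots: for adjacent envelope indices i < j the intersection is x = (a_i − a_j) / (j − i). Reading off the sorted break points: {-7, -1, 8}.
Verification: at each break x_0, at least two indices attain the minimum of min_i(a_i + i · x_0).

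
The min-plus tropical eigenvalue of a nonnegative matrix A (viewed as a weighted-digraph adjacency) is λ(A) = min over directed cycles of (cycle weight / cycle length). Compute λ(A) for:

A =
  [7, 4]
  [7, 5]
λ(A) = 5

Enumerate directed cycles and compute their means (weight / length). Sample:
  cycle 0 → 0: weight = 7, length = 1, mean = 7/1 ≈ 7.000
  cycle 1 → 1: weight = 5, length = 1, mean = 5/1 ≈ 5.000
  cycle 0 → 1 → 0: weight = 11, length = 2, mean = 11/2 ≈ 5.500
  cycle 1 → 0 → 1: weight = 11, length = 2, mean = 11/2 ≈ 5.500
Minimum mean = 5.000, attained e.g. along the cycle 1 → 1 with weight 5 and length 1. So λ(A) = 5/1 = 5.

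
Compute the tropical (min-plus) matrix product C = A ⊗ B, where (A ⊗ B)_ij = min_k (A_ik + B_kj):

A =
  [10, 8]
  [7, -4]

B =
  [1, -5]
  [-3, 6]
A ⊗ B =
  [5, 5]
  [-7, 2]

Apply the min-plus product entry-by-entry:
  C[0][0] = min over k of (A[0][0] + B[0][0] = 10 + 1 = 11, A[0][1] + B[1][0] = 8 + -3 = 5) = 5 (attained at k = 1)
  C[0][1] = min over k of (A[0][0] + B[0][1] = 10 + -5 = 5, A[0][1] + B[1][1] = 8 + 6 = 14) = 5 (attained at k = 0)
  C[1][0] = min over k of (A[1][0] + B[0][0] = 7 + 1 = 8, A[1][1] + B[1][0] = -4 + -3 = -7) = -7 (attained at k = 1)
  C[1][1] = min over k of (A[1][0] + B[0][1] = 7 + -5 = 2, A[1][1] + B[1][1] = -4 + 6 = 2) = 2 (attained at k = 0)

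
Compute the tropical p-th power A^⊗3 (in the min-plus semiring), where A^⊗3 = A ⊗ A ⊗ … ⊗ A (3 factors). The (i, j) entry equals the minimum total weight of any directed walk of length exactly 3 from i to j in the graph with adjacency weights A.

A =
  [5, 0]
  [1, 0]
A^⊗3 =
  [1, 0]
  [1, 0]

Each entry (A^⊗3)_ij equals the minimum over all length-3 walks i = v_0 → v_1 → … → v_3 = j of Σ_t A[v_t][v_{t+1}]. For example, for (i, j) = (0, 1) we minimise over 4 possible intermediate vertex sequences; the minimum is 0, attained along the walk 0 → 1 → 1 → 1.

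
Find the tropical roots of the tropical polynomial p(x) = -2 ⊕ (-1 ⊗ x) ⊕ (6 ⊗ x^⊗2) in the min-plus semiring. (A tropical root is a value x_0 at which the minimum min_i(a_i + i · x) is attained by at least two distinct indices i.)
Roots: {-7, -1}

Each tropical root is a break point of the lower envelope of the lines y = a_i + i · x (there are 3 lines, with slopes 0, 1, ..., 2). Only the lines that attain the minimum somewhere contribute to roots; other lines are dominated. Here the surviving (envelope) indices are i = 2, i = 1, i = 0.
Intersections between consecutive envelope lines give the roots: for adjacent envelope indices i < j the intersection is x = (a_i − a_j) / (j − i). Reading off the sorted break points: {-7, -1}.
Verification: at each break x_0, at least two indices attain the minimum of min_i(a_i + i · x_0).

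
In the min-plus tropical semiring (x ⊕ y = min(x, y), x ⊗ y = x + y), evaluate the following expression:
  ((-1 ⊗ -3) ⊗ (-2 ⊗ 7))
((-1 ⊗ -3) ⊗ (-2 ⊗ 7)) = 1

Expand innermost to outermost. Recall ⊕ takes the minimum of its arguments and ⊗ takes their sum. Working out the expression ((-1 ⊗ -3) ⊗ (-2 ⊗ 7)) gives 1.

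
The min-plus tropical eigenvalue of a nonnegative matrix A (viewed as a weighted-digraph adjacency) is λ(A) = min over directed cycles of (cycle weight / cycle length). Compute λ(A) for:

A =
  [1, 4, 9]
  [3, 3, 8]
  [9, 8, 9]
λ(A) = 1

Enumerate directed cycles and compute their means (weight / length). Sample:
  cycle 0 → 0: weight = 1, length = 1, mean = 1/1 ≈ 1.000
  cycle 1 → 1: weight = 3, length = 1, mean = 3/1 ≈ 3.000
  cycle 2 → 2: weight = 9, length = 1, mean = 9/1 ≈ 9.000
  cycle 0 → 1 → 0: weight = 7, length = 2, mean = 7/2 ≈ 3.500
  cycle 0 → 2 → 0: weight = 18, length = 2, mean = 18/2 ≈ 9.000
  cycle 1 → 0 → 1: weight = 7, length = 2, mean = 7/2 ≈ 3.500
Minimum mean = 1.000, attained e.g. along the cycle 0 → 0 with weight 1 and length 1. So λ(A) = 1/1 = 1.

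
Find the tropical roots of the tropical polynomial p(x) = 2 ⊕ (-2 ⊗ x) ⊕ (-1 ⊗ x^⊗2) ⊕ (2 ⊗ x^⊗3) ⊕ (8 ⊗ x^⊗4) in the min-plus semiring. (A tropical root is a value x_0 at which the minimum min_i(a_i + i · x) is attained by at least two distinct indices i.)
Roots: {-6, -3, -1, 4}

Each tropical root is a break point of the lower envelope of the lines y = a_i + i · x (there are 5 lines, with slopes 0, 1, ..., 4). Only the lines that attain the minimum somewhere contribute to roots; other lines are dominated. Here the surviving (envelope) indices are i = 4, i = 3, i = 2, i = 1, i = 0.
Intersections between consecutive envelope lines give the roots: for adjacent envelope indices i < j the intersection is x = (a_i − a_j) / (j − i). Reading off the sorted break points: {-6, -3, -1, 4}.
Verification: at each break x_0, at least two indices attain the minimum of min_i(a_i + i · x_0).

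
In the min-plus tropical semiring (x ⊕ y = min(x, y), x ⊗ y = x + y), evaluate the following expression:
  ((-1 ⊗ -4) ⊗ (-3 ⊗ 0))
((-1 ⊗ -4) ⊗ (-3 ⊗ 0)) = -8

Expand innermost to outermost. Recall ⊕ takes the minimum of its arguments and ⊗ takes their sum. Working out the expression ((-1 ⊗ -4) ⊗ (-3 ⊗ 0)) gives -8.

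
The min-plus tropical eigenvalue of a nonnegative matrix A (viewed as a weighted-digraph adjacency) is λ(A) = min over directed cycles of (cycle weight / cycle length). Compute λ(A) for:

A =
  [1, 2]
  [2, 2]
λ(A) = 1

Enumerate directed cycles and compute their means (weight / length). Sample:
  cycle 0 → 0: weight = 1, length = 1, mean = 1/1 ≈ 1.000
  cycle 1 → 1: weight = 2, length = 1, mean = 2/1 ≈ 2.000
  cycle 0 → 1 → 0: weight = 4, length = 2, mean = 4/2 ≈ 2.000
  cycle 1 → 0 → 1: weight = 4, length = 2, mean = 4/2 ≈ 2.000
Minimum mean = 1.000, attained e.g. along the cycle 0 → 0 with weight 1 and length 1. So λ(A) = 1/1 = 1.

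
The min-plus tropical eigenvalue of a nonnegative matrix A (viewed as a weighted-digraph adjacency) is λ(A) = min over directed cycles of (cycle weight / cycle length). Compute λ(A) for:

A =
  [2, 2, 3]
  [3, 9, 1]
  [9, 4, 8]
λ(A) = 2

Enumerate directed cycles and compute their means (weight / length). Sample:
  cycle 0 → 0: weight = 2, length = 1, mean = 2/1 ≈ 2.000
  cycle 1 → 1: weight = 9, length = 1, mean = 9/1 ≈ 9.000
  cycle 2 → 2: weight = 8, length = 1, mean = 8/1 ≈ 8.000
  cycle 0 → 1 → 0: weight = 5, length = 2, mean = 5/2 ≈ 2.500
  cycle 0 → 2 → 0: weight = 12, length = 2, mean = 12/2 ≈ 6.000
  cycle 1 → 0 → 1: weight = 5, length = 2, mean = 5/2 ≈ 2.500
Minimum mean = 2.000, attained e.g. along the cycle 0 → 0 with weight 2 and length 1. So λ(A) = 2/1 = 2.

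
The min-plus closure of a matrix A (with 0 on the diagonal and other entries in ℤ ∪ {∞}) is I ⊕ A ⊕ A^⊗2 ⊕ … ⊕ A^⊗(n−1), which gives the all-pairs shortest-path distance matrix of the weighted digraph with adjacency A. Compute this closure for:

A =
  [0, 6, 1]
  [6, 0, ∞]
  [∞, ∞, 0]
Closure =
  [0, 6, 1]
  [6, 0, 7]
  [∞, ∞, 0]

This is the Floyd-Warshall all-pairs shortest-path computation. For each intermediate vertex k = 0, 1, …, 2, update dist[i][j] ← min(dist[i][j], dist[i][k] + dist[k][j]). The final matrix gives, for each (i, j), the minimum total weight of any directed path from i to j (possibly empty when i = j).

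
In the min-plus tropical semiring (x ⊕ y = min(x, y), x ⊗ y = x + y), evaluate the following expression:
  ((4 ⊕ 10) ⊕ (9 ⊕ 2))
((4 ⊕ 10) ⊕ (9 ⊕ 2)) = 2

Expand innermost to outermost. Recall ⊕ takes the minimum of its arguments and ⊗ takes their sum. Working out the expression ((4 ⊕ 10) ⊕ (9 ⊕ 2)) gives 2.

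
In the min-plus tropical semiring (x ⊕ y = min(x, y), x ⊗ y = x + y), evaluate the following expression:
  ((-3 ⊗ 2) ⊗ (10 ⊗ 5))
((-3 ⊗ 2) ⊗ (10 ⊗ 5)) = 14

Expand innermost to outermost. Recall ⊕ takes the minimum of its arguments and ⊗ takes their sum. Working out the expression ((-3 ⊗ 2) ⊗ (10 ⊗ 5)) gives 14.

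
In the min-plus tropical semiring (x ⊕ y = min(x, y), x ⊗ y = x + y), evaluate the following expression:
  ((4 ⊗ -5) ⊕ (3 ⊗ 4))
((4 ⊗ -5) ⊕ (3 ⊗ 4)) = -1

Expand innermost to outermost. Recall ⊕ takes the minimum of its arguments and ⊗ takes their sum. Working out the expression ((4 ⊗ -5) ⊕ (3 ⊗ 4)) gives -1.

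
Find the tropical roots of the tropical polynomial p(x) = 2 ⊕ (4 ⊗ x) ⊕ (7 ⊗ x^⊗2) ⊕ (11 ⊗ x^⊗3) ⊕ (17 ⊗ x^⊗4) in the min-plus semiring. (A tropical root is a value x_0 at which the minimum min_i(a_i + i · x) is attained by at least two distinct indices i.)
Roots: {-6, -4, -3, -2}

Each tropical root is a break point of the lower envelope of the lines y = a_i + i · x (there are 5 lines, with slopes 0, 1, ..., 4). Only the lines that attain the minimum somewhere contribute to roots; other lines are dominated. Here the surviving (envelope) indices are i = 4, i = 3, i = 2, i = 1, i = 0.
Intersections between consecutive envelope lines give the roots: for adjacent envelope indices i < j the intersection is x = (a_i − a_j) / (j − i). Reading off the sorted break points: {-6, -4, -3, -2}.
Verification: at each break x_0, at least two indices attain the minimum of min_i(a_i + i · x_0).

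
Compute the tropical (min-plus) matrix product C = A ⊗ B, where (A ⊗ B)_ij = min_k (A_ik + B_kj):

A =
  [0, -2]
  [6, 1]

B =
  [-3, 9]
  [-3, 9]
A ⊗ B =
  [-5, 7]
  [-2, 10]

Apply the min-plus product entry-by-entry:
  C[0][0] = min over k of (A[0][0] + B[0][0] = 0 + -3 = -3, A[0][1] + B[1][0] = -2 + -3 = -5) = -5 (attained at k = 1)
  C[0][1] = min over k of (A[0][0] + B[0][1] = 0 + 9 = 9, A[0][1] + B[1][1] = -2 + 9 = 7) = 7 (attained at k = 1)
  C[1][0] = min over k of (A[1][0] + B[0][0] = 6 + -3 = 3, A[1][1] + B[1][0] = 1 + -3 = -2) = -2 (attained at k = 1)
  C[1][1] = min over k of (A[1][0] + B[0][1] = 6 + 9 = 15, A[1][1] + B[1][1] = 1 + 9 = 10) = 10 (attained at k = 1)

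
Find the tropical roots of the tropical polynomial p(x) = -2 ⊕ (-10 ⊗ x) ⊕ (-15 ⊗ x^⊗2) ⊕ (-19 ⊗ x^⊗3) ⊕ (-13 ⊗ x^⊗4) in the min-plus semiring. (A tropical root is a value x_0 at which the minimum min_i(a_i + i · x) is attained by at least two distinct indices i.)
Roots: {-6, 4, 5, 8}

Each tropical root is a break point of the lower envelope of the lines y = a_i + i · x (there are 5 lines, with slopes 0, 1, ..., 4). Only the lines that attain the minimum somewhere contribute to roots; other lines are dominated. Here the surviving (envelope) indices are i = 4, i = 3, i = 2, i = 1, i = 0.
Intersections between consecutive envelope lines give the roots: for adjacent envelope indices i < j the intersection is x = (a_i − a_j) / (j − i). Reading off the sorted break points: {-6, 4, 5, 8}.
Verification: at each break x_0, at least two indices attain the minimum of min_i(a_i + i · x_0).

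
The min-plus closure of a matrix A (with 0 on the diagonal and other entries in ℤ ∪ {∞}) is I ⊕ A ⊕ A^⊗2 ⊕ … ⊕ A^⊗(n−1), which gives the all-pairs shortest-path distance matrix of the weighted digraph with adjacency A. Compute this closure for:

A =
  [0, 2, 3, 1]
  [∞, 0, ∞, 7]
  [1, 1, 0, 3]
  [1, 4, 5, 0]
Closure =
  [0, 2, 3, 1]
  [8, 0, 11, 7]
  [1, 1, 0, 2]
  [1, 3, 4, 0]

This is the Floyd-Warshall all-pairs shortest-path computation. For each intermediate vertex k = 0, 1, …, 3, update dist[i][j] ← min(dist[i][j], dist[i][k] + dist[k][j]). The final matrix gives, for each (i, j), the minimum total weight of any directed path from i to j (possibly empty when i = j).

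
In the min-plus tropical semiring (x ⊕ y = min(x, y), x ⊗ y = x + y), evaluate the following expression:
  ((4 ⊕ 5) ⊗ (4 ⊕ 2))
((4 ⊕ 5) ⊗ (4 ⊕ 2)) = 6

Expand innermost to outermost. Recall ⊕ takes the minimum of its arguments and ⊗ takes their sum. Working out the expression ((4 ⊕ 5) ⊗ (4 ⊕ 2)) gives 6.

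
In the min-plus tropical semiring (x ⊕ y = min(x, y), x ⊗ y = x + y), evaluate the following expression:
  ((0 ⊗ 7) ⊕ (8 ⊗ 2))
((0 ⊗ 7) ⊕ (8 ⊗ 2)) = 7

Expand innermost to outermost. Recall ⊕ takes the minimum of its arguments and ⊗ takes their sum. Working out the expression ((0 ⊗ 7) ⊕ (8 ⊗ 2)) gives 7.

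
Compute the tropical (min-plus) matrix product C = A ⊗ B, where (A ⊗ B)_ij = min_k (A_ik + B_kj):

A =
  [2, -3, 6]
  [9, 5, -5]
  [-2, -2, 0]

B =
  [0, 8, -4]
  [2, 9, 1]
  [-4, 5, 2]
A ⊗ B =
  [-1, 6, -2]
  [-9, 0, -3]
  [-4, 5, -6]

Apply the min-plus product entry-by-entry:
  C[0][0] = min over k of (A[0][0] + B[0][0] = 2 + 0 = 2, A[0][1] + B[1][0] = -3 + 2 = -1, A[0][2] + B[2][0] = 6 + -4 = 2) = -1 (attained at k = 1)
  C[0][1] = min over k of (A[0][0] + B[0][1] = 2 + 8 = 10, A[0][1] + B[1][1] = -3 + 9 = 6, A[0][2] + B[2][1] = 6 + 5 = 11) = 6 (attained at k = 1)
  C[0][2] = min over k of (A[0][0] + B[0][2] = 2 + -4 = -2, A[0][1] + B[1][2] = -3 + 1 = -2, A[0][2] + B[2][2] = 6 + 2 = 8) = -2 (attained at k = 0)
  C[1][0] = min over k of (A[1][0] + B[0][0] = 9 + 0 = 9, A[1][1] + B[1][0] = 5 + 2 = 7, A[1][2] + B[2][0] = -5 + -4 = -9) = -9 (attained at k = 2)
  C[1][1] = min over k of (A[1][0] + B[0][1] = 9 + 8 = 17, A[1][1] + B[1][1] = 5 + 9 = 14, A[1][2] + B[2][1] = -5 + 5 = 0) = 0 (attained at k = 2)
  C[1][2] = min over k of (A[1][0] + B[0][2] = 9 + -4 = 5, A[1][1] + B[1][2] = 5 + 1 = 6, A[1][2] + B[2][2] = -5 + 2 = -3) = -3 (attained at k = 2)
  C[2][0] = min over k of (A[2][0] + B[0][0] = -2 + 0 = -2, A[2][1] + B[1][0] = -2 + 2 = 0, A[2][2] + B[2][0] = 0 + -4 = -4) = -4 (attained at k = 2)
  C[2][1] = min over k of (A[2][0] + B[0][1] = -2 + 8 = 6, A[2][1] + B[1][1] = -2 + 9 = 7, A[2][2] + B[2][1] = 0 + 5 = 5) = 5 (attained at k = 2)
  C[2][2] = min over k of (A[2][0] + B[0][2] = -2 + -4 = -6, A[2][1] + B[1][2] = -2 + 1 = -1, A[2][2] + B[2][2] = 0 + 2 = 2) = -6 (attained at k = 0)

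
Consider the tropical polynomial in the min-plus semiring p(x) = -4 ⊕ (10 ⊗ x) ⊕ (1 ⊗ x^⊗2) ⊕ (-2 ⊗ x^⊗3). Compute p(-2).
p(-2) = -8

A tropical monomial a ⊗ x^⊗i evaluates to a + i · x. Evaluating each term at x = -2:
  Term 0 contributes -4 + 0 · -2 = -4
  Term 1 contributes 10 + 1 · -2 = 8
  Term 2 contributes 1 + 2 · -2 = -3
  Term 3 contributes -2 + 3 · -2 = -8
p(-2) = ⊕ of these = min[-4, 8, -3, -8] = -8.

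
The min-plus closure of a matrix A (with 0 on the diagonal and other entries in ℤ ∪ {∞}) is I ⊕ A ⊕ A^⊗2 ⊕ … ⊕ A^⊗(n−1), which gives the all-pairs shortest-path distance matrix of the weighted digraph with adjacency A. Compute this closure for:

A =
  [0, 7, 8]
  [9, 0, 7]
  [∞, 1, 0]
Closure =
  [0, 7, 8]
  [9, 0, 7]
  [10, 1, 0]

This is the Floyd-Warshall all-pairs shortest-path computation. For each intermediate vertex k = 0, 1, …, 2, update dist[i][j] ← min(dist[i][j], dist[i][k] + dist[k][j]). The final matrix gives, for each (i, j), the minimum total weight of any directed path from i to j (possibly empty when i = j).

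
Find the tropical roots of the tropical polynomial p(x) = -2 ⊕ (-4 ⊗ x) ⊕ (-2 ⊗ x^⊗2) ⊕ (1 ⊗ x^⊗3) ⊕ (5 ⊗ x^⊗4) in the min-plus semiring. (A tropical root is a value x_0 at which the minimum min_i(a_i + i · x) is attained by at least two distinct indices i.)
Roots: {-4, -3, -2, 2}

Each tropical root is a break point of the lower envelope of the lines y = a_i + i · x (there are 5 lines, with slopes 0, 1, ..., 4). Only the lines that attain the minimum somewhere contribute to roots; other lines are dominated. Here the surviving (envelope) indices are i = 4, i = 3, i = 2, i = 1, i = 0.
Intersections between consecutive envelope lines give the roots: for adjacent envelope indices i < j the intersection is x = (a_i − a_j) / (j − i). Reading off the sorted break points: {-4, -3, -2, 2}.
Verification: at each break x_0, at least two indices attain the minimum of min_i(a_i + i · x_0).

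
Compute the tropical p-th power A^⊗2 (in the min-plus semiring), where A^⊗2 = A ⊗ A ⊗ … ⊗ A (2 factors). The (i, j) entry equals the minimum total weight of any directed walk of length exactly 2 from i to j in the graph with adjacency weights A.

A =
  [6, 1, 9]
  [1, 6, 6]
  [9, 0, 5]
A^⊗2 =
  [2, 7, 7]
  [7, 2, 10]
  [1, 5, 6]

Each entry (A^⊗2)_ij equals the minimum over all length-2 walks i = v_0 → v_1 → … → v_2 = j of Σ_t A[v_t][v_{t+1}]. For example, for (i, j) = (0, 2) we minimise over 3 possible intermediate vertex sequences; the minimum is 7, attained along the walk 0 → 1 → 2.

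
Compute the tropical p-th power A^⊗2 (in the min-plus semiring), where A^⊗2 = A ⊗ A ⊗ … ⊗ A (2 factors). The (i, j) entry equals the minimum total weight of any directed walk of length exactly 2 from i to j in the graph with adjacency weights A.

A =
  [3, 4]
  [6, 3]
A^⊗2 =
  [6, 7]
  [9, 6]

Each entry (A^⊗2)_ij equals the minimum over all length-2 walks i = v_0 → v_1 → … → v_2 = j of Σ_t A[v_t][v_{t+1}]. For example, for (i, j) = (0, 1) we minimise over 2 possible intermediate vertex sequences; the minimum is 7, attained along the walk 0 → 0 → 1.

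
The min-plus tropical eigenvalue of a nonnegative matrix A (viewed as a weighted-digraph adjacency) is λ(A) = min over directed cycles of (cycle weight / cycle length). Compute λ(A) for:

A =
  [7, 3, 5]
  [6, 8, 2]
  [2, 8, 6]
λ(A) = 7/3

Enumerate directed cycles and compute their means (weight / length). Sample:
  cycle 0 → 0: weight = 7, length = 1, mean = 7/1 ≈ 7.000
  cycle 1 → 1: weight = 8, length = 1, mean = 8/1 ≈ 8.000
  cycle 2 → 2: weight = 6, length = 1, mean = 6/1 ≈ 6.000
  cycle 0 → 1 → 0: weight = 9, length = 2, mean = 9/2 ≈ 4.500
  cycle 0 → 2 → 0: weight = 7, length = 2, mean = 7/2 ≈ 3.500
  cycle 1 → 0 → 1: weight = 9, length = 2, mean = 9/2 ≈ 4.500
Minimum mean = 2.333, attained e.g. along the cycle 0 → 1 → 2 → 0 with weight 7 and length 3. So λ(A) = 7/3 = 7/3.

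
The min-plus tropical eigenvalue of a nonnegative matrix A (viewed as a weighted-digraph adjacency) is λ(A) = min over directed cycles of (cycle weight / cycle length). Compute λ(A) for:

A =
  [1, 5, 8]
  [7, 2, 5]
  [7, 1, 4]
λ(A) = 1

Enumerate directed cycles and compute their means (weight / length). Sample:
  cycle 0 → 0: weight = 1, length = 1, mean = 1/1 ≈ 1.000
  cycle 1 → 1: weight = 2, length = 1, mean = 2/1 ≈ 2.000
  cycle 2 → 2: weight = 4, length = 1, mean = 4/1 ≈ 4.000
  cycle 0 → 1 → 0: weight = 12, length = 2, mean = 12/2 ≈ 6.000
  cycle 0 → 2 → 0: weight = 15, length = 2, mean = 15/2 ≈ 7.500
  cycle 1 → 0 → 1: weight = 12, length = 2, mean = 12/2 ≈ 6.000
Minimum mean = 1.000, attained e.g. along the cycle 0 → 0 with weight 1 and length 1. So λ(A) = 1/1 = 1.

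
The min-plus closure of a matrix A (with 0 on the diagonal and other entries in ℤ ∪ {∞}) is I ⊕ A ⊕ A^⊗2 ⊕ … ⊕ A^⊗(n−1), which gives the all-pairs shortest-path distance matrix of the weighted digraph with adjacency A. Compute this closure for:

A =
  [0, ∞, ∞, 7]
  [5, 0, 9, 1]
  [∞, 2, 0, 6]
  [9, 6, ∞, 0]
Closure =
  [0, 13, 22, 7]
  [5, 0, 9, 1]
  [7, 2, 0, 3]
  [9, 6, 15, 0]

This is the Floyd-Warshall all-pairs shortest-path computation. For each intermediate vertex k = 0, 1, …, 3, update dist[i][j] ← min(dist[i][j], dist[i][k] + dist[k][j]). The final matrix gives, for each (i, j), the minimum total weight of any directed path from i to j (possibly empty when i = j).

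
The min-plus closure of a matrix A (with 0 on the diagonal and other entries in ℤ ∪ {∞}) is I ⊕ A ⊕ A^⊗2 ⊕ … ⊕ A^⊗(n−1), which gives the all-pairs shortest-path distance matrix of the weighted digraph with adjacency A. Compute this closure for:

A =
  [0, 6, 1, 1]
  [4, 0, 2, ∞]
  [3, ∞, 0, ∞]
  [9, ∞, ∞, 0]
Closure =
  [0, 6, 1, 1]
  [4, 0, 2, 5]
  [3, 9, 0, 4]
  [9, 15, 10, 0]

This is the Floyd-Warshall all-pairs shortest-path computation. For each intermediate vertex k = 0, 1, …, 3, update dist[i][j] ← min(dist[i][j], dist[i][k] + dist[k][j]). The final matrix gives, for each (i, j), the minimum total weight of any directed path from i to j (possibly empty when i = j).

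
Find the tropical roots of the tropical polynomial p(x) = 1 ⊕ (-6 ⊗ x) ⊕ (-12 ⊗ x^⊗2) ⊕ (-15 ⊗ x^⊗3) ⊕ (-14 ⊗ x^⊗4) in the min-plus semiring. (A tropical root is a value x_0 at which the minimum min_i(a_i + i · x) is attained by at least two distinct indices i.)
Roots: {-1, 3, 6, 7}

Each tropical root is a break point of the lower envelope of the lines y = a_i + i · x (there are 5 lines, with slopes 0, 1, ..., 4). Only the lines that attain the minimum somewhere contribute to roots; other lines are dominated. Here the surviving (envelope) indices are i = 4, i = 3, i = 2, i = 1, i = 0.
Intersections between consecutive envelope lines give the roots: for adjacent envelope indices i < j the intersection is x = (a_i − a_j) / (j − i). Reading off the sorted break points: {-1, 3, 6, 7}.
Verification: at each break x_0, at least two indices attain the minimum of min_i(a_i + i · x_0).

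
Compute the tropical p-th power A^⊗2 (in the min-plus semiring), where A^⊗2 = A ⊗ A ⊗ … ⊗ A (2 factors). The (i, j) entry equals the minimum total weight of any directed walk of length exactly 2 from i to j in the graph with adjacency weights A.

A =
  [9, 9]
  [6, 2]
A^⊗2 =
  [15, 11]
  [8, 4]

Each entry (A^⊗2)_ij equals the minimum over all length-2 walks i = v_0 → v_1 → … → v_2 = j of Σ_t A[v_t][v_{t+1}]. For example, for (i, j) = (0, 1) we minimise over 2 possible intermediate vertex sequences; the minimum is 11, attained along the walk 0 → 1 → 1.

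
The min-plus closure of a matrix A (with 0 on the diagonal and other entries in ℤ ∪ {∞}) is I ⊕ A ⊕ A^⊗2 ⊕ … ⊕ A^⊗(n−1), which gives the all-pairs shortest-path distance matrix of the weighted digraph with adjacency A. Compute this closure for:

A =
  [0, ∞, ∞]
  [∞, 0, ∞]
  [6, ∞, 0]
Closure =
  [0, ∞, ∞]
  [∞, 0, ∞]
  [6, ∞, 0]

This is the Floyd-Warshall all-pairs shortest-path computation. For each intermediate vertex k = 0, 1, …, 2, update dist[i][j] ← min(dist[i][j], dist[i][k] + dist[k][j]). The final matrix gives, for each (i, j), the minimum total weight of any directed path from i to j (possibly empty when i = j).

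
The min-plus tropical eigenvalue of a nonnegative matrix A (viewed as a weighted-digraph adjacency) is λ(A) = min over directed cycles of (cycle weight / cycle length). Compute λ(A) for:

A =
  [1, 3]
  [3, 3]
λ(A) = 1

Enumerate directed cycles and compute their means (weight / length). Sample:
  cycle 0 → 0: weight = 1, length = 1, mean = 1/1 ≈ 1.000
  cycle 1 → 1: weight = 3, length = 1, mean = 3/1 ≈ 3.000
  cycle 0 → 1 → 0: weight = 6, length = 2, mean = 6/2 ≈ 3.000
  cycle 1 → 0 → 1: weight = 6, length = 2, mean = 6/2 ≈ 3.000
Minimum mean = 1.000, attained e.g. along the cycle 0 → 0 with weight 1 and length 1. So λ(A) = 1/1 = 1.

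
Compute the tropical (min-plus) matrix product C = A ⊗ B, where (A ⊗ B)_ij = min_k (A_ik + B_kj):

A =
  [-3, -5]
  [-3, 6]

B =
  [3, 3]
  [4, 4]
A ⊗ B =
  [-1, -1]
  [0, 0]

Apply the min-plus product entry-by-entry:
  C[0][0] = min over k of (A[0][0] + B[0][0] = -3 + 3 = 0, A[0][1] + B[1][0] = -5 + 4 = -1) = -1 (attained at k = 1)
  C[0][1] = min over k of (A[0][0] + B[0][1] = -3 + 3 = 0, A[0][1] + B[1][1] = -5 + 4 = -1) = -1 (attained at k = 1)
  C[1][0] = min over k of (A[1][0] + B[0][0] = -3 + 3 = 0, A[1][1] + B[1][0] = 6 + 4 = 10) = 0 (attained at k = 0)
  C[1][1] = min over k of (A[1][0] + B[0][1] = -3 + 3 = 0, A[1][1] + B[1][1] = 6 + 4 = 10) = 0 (attained at k = 0)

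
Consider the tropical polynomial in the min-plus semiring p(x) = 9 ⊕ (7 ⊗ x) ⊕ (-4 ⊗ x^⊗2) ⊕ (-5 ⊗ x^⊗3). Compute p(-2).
p(-2) = -11

A tropical monomial a ⊗ x^⊗i evaluates to a + i · x. Evaluating each term at x = -2:
  Term 0 contributes 9 + 0 · -2 = 9
  Term 1 contributes 7 + 1 · -2 = 5
  Term 2 contributes -4 + 2 · -2 = -8
  Term 3 contributes -5 + 3 · -2 = -11
p(-2) = ⊕ of these = min[9, 5, -8, -11] = -11.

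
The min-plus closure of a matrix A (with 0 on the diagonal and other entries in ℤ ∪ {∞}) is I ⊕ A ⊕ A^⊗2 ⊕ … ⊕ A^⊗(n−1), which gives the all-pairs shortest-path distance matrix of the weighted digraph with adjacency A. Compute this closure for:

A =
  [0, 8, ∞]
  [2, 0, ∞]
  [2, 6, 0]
Closure =
  [0, 8, ∞]
  [2, 0, ∞]
  [2, 6, 0]

This is the Floyd-Warshall all-pairs shortest-path computation. For each intermediate vertex k = 0, 1, …, 2, update dist[i][j] ← min(dist[i][j], dist[i][k] + dist[k][j]). The final matrix gives, for each (i, j), the minimum total weight of any directed path from i to j (possibly empty when i = j).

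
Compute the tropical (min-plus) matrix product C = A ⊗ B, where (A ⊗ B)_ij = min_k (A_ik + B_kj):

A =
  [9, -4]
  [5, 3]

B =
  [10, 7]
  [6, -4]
A ⊗ B =
  [2, -8]
  [9, -1]

Apply the min-plus product entry-by-entry:
  C[0][0] = min over k of (A[0][0] + B[0][0] = 9 + 10 = 19, A[0][1] + B[1][0] = -4 + 6 = 2) = 2 (attained at k = 1)
  C[0][1] = min over k of (A[0][0] + B[0][1] = 9 + 7 = 16, A[0][1] + B[1][1] = -4 + -4 = -8) = -8 (attained at k = 1)
  C[1][0] = min over k of (A[1][0] + B[0][0] = 5 + 10 = 15, A[1][1] + B[1][0] = 3 + 6 = 9) = 9 (attained at k = 1)
  C[1][1] = min over k of (A[1][0] + B[0][1] = 5 + 7 = 12, A[1][1] + B[1][1] = 3 + -4 = -1) = -1 (attained at k = 1)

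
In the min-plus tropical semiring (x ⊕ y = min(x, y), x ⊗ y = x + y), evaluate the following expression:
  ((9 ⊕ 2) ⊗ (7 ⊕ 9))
((9 ⊕ 2) ⊗ (7 ⊕ 9)) = 9

Expand innermost to outermost. Recall ⊕ takes the minimum of its arguments and ⊗ takes their sum. Working out the expression ((9 ⊕ 2) ⊗ (7 ⊕ 9)) gives 9.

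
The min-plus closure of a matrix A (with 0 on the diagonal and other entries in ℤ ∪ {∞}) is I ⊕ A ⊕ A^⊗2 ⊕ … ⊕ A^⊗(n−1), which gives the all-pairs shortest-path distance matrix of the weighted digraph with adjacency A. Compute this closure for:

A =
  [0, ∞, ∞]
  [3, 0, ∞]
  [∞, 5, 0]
Closure =
  [0, ∞, ∞]
  [3, 0, ∞]
  [8, 5, 0]

This is the Floyd-Warshall all-pairs shortest-path computation. For each intermediate vertex k = 0, 1, …, 2, update dist[i][j] ← min(dist[i][j], dist[i][k] + dist[k][j]). The final matrix gives, for each (i, j), the minimum total weight of any directed path from i to j (possibly empty when i = j).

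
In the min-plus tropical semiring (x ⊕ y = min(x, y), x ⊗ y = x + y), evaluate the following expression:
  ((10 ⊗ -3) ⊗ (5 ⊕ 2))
((10 ⊗ -3) ⊗ (5 ⊕ 2)) = 9

Expand innermost to outermost. Recall ⊕ takes the minimum of its arguments and ⊗ takes their sum. Working out the expression ((10 ⊗ -3) ⊗ (5 ⊕ 2)) gives 9.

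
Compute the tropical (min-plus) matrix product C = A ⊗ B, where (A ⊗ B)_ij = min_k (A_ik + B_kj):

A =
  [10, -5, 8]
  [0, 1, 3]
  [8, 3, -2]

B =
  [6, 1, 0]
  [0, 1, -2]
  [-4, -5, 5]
A ⊗ B =
  [-5, -4, -7]
  [-1, -2, -1]
  [-6, -7, 1]

Apply the min-plus product entry-by-entry:
  C[0][0] = min over k of (A[0][0] + B[0][0] = 10 + 6 = 16, A[0][1] + B[1][0] = -5 + 0 = -5, A[0][2] + B[2][0] = 8 + -4 = 4) = -5 (attained at k = 1)
  C[0][1] = min over k of (A[0][0] + B[0][1] = 10 + 1 = 11, A[0][1] + B[1][1] = -5 + 1 = -4, A[0][2] + B[2][1] = 8 + -5 = 3) = -4 (attained at k = 1)
  C[0][2] = min over k of (A[0][0] + B[0][2] = 10 + 0 = 10, A[0][1] + B[1][2] = -5 + -2 = -7, A[0][2] + B[2][2] = 8 + 5 = 13) = -7 (attained at k = 1)
  C[1][0] = min over k of (A[1][0] + B[0][0] = 0 + 6 = 6, A[1][1] + B[1][0] = 1 + 0 = 1, A[1][2] + B[2][0] = 3 + -4 = -1) = -1 (attained at k = 2)
  C[1][1] = min over k of (A[1][0] + B[0][1] = 0 + 1 = 1, A[1][1] + B[1][1] = 1 + 1 = 2, A[1][2] + B[2][1] = 3 + -5 = -2) = -2 (attained at k = 2)
  C[1][2] = min over k of (A[1][0] + B[0][2] = 0 + 0 = 0, A[1][1] + B[1][2] = 1 + -2 = -1, A[1][2] + B[2][2] = 3 + 5 = 8) = -1 (attained at k = 1)
  C[2][0] = min over k of (A[2][0] + B[0][0] = 8 + 6 = 14, A[2][1] + B[1][0] = 3 + 0 = 3, A[2][2] + B[2][0] = -2 + -4 = -6) = -6 (attained at k = 2)
  C[2][1] = min over k of (A[2][0] + B[0][1] = 8 + 1 = 9, A[2][1] + B[1][1] = 3 + 1 = 4, A[2][2] + B[2][1] = -2 + -5 = -7) = -7 (attained at k = 2)
  C[2][2] = min over k of (A[2][0] + B[0][2] = 8 + 0 = 8, A[2][1] + B[1][2] = 3 + -2 = 1, A[2][2] + B[2][2] = -2 + 5 = 3) = 1 (attained at k = 1)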